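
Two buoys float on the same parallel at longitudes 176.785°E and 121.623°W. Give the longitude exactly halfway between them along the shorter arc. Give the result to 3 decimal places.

152.419°W

Signed shortest Δλ from +176.785° to -121.623° is +61.592°.
Midpoint longitude = +176.785° + (+61.592°)/2 = +176.785° + 30.796° = +207.581°.
Normalise into (−180°, 180°]: -152.419°.
(The naïve average (+176.785 + -121.623)/2 = 27.581° is on the wrong side of the globe.)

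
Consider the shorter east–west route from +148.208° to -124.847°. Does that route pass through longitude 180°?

Yes

Naïve |-124.847 − 148.208| = 273.055° > 180°, so the shorter arc goes the other way round — across 180°.
Signed shortest Δλ = ((-124.847 − 148.208 + 180) mod 360) − 180 = 86.945°.
Going east by 86.945° from +148.208° passes through 180° before reaching -124.847°.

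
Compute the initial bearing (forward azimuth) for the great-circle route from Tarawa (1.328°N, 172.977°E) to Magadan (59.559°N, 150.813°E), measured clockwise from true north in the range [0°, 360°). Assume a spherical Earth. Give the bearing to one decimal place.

347.3°

Δλ = 150.813 − 172.977 = -22.164°.
θ = atan2( sin Δλ · cos φ₂ , cos φ₁ · sin φ₂ − sin φ₁ · cos φ₂ · cos Δλ )
  = atan2(-0.19114, 0.85105) = -12.658° → normalised to [0°, 360°): 347.342°.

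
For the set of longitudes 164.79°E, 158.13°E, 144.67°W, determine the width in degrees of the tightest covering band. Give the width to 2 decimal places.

57.20°

Sort the longitudes: -144.67°, +158.13°, +164.79°.
Eastward gaps between consecutive values (wrapping around): 302.80°, 6.66°, 50.54°.
Largest gap = 302.80° ⇒ minimal covering band is its complement: 360° − 302.80° = 57.20°.
Band runs from +158.13° eastward to -144.67°, crossing the antimeridian.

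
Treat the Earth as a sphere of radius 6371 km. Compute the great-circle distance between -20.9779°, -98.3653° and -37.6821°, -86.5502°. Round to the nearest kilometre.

2178 km

Δλ = -86.5502 − -98.3653 = 11.8151°.
Δφ = -37.6821 − -20.9779 = -16.7042°.
a = sin²(Δφ/2) + cos φ₁ · cos φ₂ · sin²(Δλ/2) = 0.028927.
c = 2·atan2(√a, √(1−a)) = 0.34182 rad → d = 6371·c ≈ 2177.75 km.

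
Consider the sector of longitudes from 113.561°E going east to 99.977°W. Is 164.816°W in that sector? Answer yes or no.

Yes

Band width going east from +113.561° to -99.977°: ((-99.977 − 113.561) mod 360) = 146.462°.
Offset of -164.816° east of the west edge: ((-164.816 − 113.561) mod 360) = 81.623°.
81.623° ≤ 146.462° ⇒ inside.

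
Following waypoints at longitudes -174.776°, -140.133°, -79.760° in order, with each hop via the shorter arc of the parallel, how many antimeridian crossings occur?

Leg 1: -174.776° → -140.133°, shortest Δλ = 34.643° (east) — does not cross 180°.
Leg 2: -140.133° → -79.760°, shortest Δλ = 60.373° (east) — does not cross 180°.
Total crossings: 0.

0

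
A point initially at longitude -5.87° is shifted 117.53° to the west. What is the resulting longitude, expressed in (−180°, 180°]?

Start at -5.87°; shift −117.53° → -123.40°.
-123.40° already lies in (−180°, 180°].

-123.40°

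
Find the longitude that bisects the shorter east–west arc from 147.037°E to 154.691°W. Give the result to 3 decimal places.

Signed shortest Δλ from +147.037° to -154.691° is +58.272°.
Midpoint longitude = +147.037° + (+58.272°)/2 = +147.037° + 29.136° = +176.173°.
(The naïve average (+147.037 + -154.691)/2 = -3.827° is on the wrong side of the globe.)

176.173°E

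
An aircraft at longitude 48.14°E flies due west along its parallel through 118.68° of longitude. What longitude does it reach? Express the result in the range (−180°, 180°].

70.54°W

Start at +48.14°; shift −118.68° → -70.54°.
-70.54° already lies in (−180°, 180°].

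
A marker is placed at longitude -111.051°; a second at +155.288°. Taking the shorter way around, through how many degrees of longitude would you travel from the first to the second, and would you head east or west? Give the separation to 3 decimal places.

Raw difference: 155.288 − -111.051 = 266.339°.
Normalise into (−180°, 180°]: 266.339° − 360° = -93.661°.
Negative ⇒ the second point lies to the west; separation 93.661°.

93.661° west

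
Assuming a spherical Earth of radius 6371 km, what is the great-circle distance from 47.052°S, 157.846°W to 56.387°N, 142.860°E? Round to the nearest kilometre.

Δλ = 142.860 − -157.846 = 300.706°; wrapped into (−180°, 180°]: -59.294°.
Δφ = 56.387 − -47.052 = 103.439°.
a = sin²(Δφ/2) + cos φ₁ · cos φ₂ · sin²(Δλ/2) = 0.708493.
c = 2·atan2(√a, √(1−a)) = 2.00092 rad → d = 6371·c ≈ 12747.88 km.

12748 km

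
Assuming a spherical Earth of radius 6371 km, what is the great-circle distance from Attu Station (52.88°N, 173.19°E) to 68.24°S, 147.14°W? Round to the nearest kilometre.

Δλ = -147.14 − 173.19 = -320.33°; wrapped into (−180°, 180°]: 39.67°.
Δφ = -68.24 − 52.88 = -121.12°.
a = sin²(Δφ/2) + cos φ₁ · cos φ₂ · sin²(Δλ/2) = 0.784174.
c = 2·atan2(√a, √(1−a)) = 2.17529 rad → d = 6371·c ≈ 13858.79 km.

13859 km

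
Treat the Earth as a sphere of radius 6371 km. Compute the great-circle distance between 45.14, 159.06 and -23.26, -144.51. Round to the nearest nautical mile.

5134 nmi

Δλ = -144.51 − 159.06 = -303.57°; wrapped into (−180°, 180°]: 56.43°.
Δφ = -23.26 − 45.14 = -68.40°.
a = sin²(Δφ/2) + cos φ₁ · cos φ₂ · sin²(Δλ/2) = 0.460790.
c = 2·atan2(√a, √(1−a)) = 1.49230 rad → d = 6371·c ≈ 9507.42 km ≈ 5133.60 nmi.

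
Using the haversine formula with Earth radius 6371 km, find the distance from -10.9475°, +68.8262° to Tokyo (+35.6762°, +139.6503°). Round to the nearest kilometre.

Δλ = 139.6503 − 68.8262 = 70.8241°.
Δφ = 35.6762 − -10.9475 = 46.6237°.
a = sin²(Δφ/2) + cos φ₁ · cos φ₂ · sin²(Δλ/2) = 0.424394.
c = 2·atan2(√a, √(1−a)) = 1.41900 rad → d = 6371·c ≈ 9040.46 km.

9040 km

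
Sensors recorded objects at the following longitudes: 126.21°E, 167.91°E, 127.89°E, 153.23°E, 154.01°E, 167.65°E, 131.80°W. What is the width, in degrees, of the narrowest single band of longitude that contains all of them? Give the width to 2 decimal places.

Sort the longitudes: -131.80°, +126.21°, +127.89°, +153.23°, +154.01°, +167.65°, +167.91°.
Eastward gaps between consecutive values (wrapping around): 258.01°, 1.68°, 25.34°, 0.78°, 13.64°, 0.26°, 60.29°.
Largest gap = 258.01° ⇒ minimal covering band is its complement: 360° − 258.01° = 101.99°.
Band runs from +126.21° eastward to -131.80°, crossing the antimeridian.

101.99°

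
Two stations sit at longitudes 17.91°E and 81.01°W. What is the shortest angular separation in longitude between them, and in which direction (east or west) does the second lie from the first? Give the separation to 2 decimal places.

98.92° west

Raw difference: -81.01 − 17.91 = -98.92°.
Normalise into (−180°, 180°]: -98.92° stays -98.92°.
Negative ⇒ the second point lies to the west; separation 98.92°.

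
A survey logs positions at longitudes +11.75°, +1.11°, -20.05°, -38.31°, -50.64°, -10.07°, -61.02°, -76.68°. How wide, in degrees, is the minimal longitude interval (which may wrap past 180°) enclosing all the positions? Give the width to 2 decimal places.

88.43°

Sort the longitudes: -76.68°, -61.02°, -50.64°, -38.31°, -20.05°, -10.07°, +1.11°, +11.75°.
Eastward gaps between consecutive values (wrapping around): 15.66°, 10.38°, 12.33°, 18.26°, 9.98°, 11.18°, 10.64°, 271.57°.
Largest gap = 271.57° ⇒ minimal covering band is its complement: 360° − 271.57° = 88.43°.
Band runs from -76.68° eastward to +11.75°.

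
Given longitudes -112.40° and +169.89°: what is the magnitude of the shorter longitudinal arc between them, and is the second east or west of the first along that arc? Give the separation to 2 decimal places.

Raw difference: 169.89 − -112.40 = 282.29°.
Normalise into (−180°, 180°]: 282.29° − 360° = -77.71°.
Negative ⇒ the second point lies to the west; separation 77.71°.

77.71° west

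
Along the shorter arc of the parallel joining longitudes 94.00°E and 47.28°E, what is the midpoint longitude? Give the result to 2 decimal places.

Signed shortest Δλ from +94.00° to +47.28° is -46.72°.
Midpoint longitude = +94.00° + (-46.72°)/2 = +94.00° − 23.36° = +70.64°.

70.64°E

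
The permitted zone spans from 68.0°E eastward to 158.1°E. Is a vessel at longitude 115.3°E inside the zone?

Band width going east from +68.0° to +158.1°: ((158.1 − 68.0) mod 360) = 90.1°.
Offset of +115.3° east of the west edge: ((115.3 − 68.0) mod 360) = 47.3°.
47.3° ≤ 90.1° ⇒ inside.

Yes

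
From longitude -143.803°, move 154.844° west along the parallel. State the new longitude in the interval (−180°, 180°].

Start at -143.803°; shift −154.844° → -298.647°.
-298.647° lies outside (−180°, 180°]; add 360° → +61.353°.

+61.353°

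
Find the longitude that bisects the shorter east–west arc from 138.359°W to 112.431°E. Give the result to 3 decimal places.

Signed shortest Δλ from -138.359° to +112.431° is -109.210°.
Midpoint longitude = -138.359° + (-109.210°)/2 = -138.359° − 54.605° = -192.964°.
Normalise into (−180°, 180°]: +167.036°.
(The naïve average (-138.359 + +112.431)/2 = -12.964° is on the wrong side of the globe.)

167.036°E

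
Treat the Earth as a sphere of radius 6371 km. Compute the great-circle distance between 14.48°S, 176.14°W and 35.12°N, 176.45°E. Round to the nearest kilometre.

Δλ = 176.45 − -176.14 = 352.59°; wrapped into (−180°, 180°]: -7.41°.
Δφ = 35.12 − -14.48 = 49.60°.
a = sin²(Δφ/2) + cos φ₁ · cos φ₂ · sin²(Δλ/2) = 0.179247.
c = 2·atan2(√a, √(1−a)) = 0.87434 rad → d = 6371·c ≈ 5570.40 km.

5570 km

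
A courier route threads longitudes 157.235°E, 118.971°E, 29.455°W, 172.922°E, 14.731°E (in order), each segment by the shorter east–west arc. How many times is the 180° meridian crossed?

Leg 1: +157.235° → +118.971°, shortest Δλ = -38.264° (west) — does not cross 180°.
Leg 2: +118.971° → -29.455°, shortest Δλ = -148.426° (west) — does not cross 180°.
Leg 3: -29.455° → +172.922°, shortest Δλ = -157.623° (west) — crosses 180°.
Leg 4: +172.922° → +14.731°, shortest Δλ = -158.191° (west) — does not cross 180°.
Total crossings: 1.

1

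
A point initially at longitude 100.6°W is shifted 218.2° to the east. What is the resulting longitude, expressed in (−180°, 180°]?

117.6°E

Start at -100.6°; shift +218.2° → +117.6°.
+117.6° already lies in (−180°, 180°].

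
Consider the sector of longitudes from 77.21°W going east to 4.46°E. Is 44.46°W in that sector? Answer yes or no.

Yes

Band width going east from -77.21° to +4.46°: ((4.46 − -77.21) mod 360) = 81.67°.
Offset of -44.46° east of the west edge: ((-44.46 − -77.21) mod 360) = 32.75°.
32.75° ≤ 81.67° ⇒ inside.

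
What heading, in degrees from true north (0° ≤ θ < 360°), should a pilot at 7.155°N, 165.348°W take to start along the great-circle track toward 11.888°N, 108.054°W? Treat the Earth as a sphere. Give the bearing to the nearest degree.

80°

Δλ = -108.054 − -165.348 = 57.294°.
θ = atan2( sin Δλ · cos φ₂ , cos φ₁ · sin φ₂ − sin φ₁ · cos φ₂ · cos Δλ )
  = atan2(0.82341, 0.13854) = 80.449° → normalised to [0°, 360°): 80.449°.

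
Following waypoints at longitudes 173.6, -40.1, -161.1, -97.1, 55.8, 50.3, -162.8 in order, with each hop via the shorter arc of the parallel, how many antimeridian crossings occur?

2

Leg 1: +173.6° → -40.1°, shortest Δλ = 146.3° (east) — crosses 180°.
Leg 2: -40.1° → -161.1°, shortest Δλ = -121.0° (west) — does not cross 180°.
Leg 3: -161.1° → -97.1°, shortest Δλ = 64.0° (east) — does not cross 180°.
Leg 4: -97.1° → +55.8°, shortest Δλ = 152.9° (east) — does not cross 180°.
Leg 5: +55.8° → +50.3°, shortest Δλ = -5.5° (west) — does not cross 180°.
Leg 6: +50.3° → -162.8°, shortest Δλ = 146.9° (east) — crosses 180°.
Total crossings: 2.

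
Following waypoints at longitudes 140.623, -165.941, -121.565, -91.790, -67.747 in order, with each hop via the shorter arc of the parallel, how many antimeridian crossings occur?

Leg 1: +140.623° → -165.941°, shortest Δλ = 53.436° (east) — crosses 180°.
Leg 2: -165.941° → -121.565°, shortest Δλ = 44.376° (east) — does not cross 180°.
Leg 3: -121.565° → -91.790°, shortest Δλ = 29.775° (east) — does not cross 180°.
Leg 4: -91.790° → -67.747°, shortest Δλ = 24.043° (east) — does not cross 180°.
Total crossings: 1.

1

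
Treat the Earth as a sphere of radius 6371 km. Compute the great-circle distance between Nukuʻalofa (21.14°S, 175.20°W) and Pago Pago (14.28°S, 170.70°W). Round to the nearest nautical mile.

486 nmi

Δλ = -170.70 − -175.20 = 4.50°.
Δφ = -14.28 − -21.14 = 6.86°.
a = sin²(Δφ/2) + cos φ₁ · cos φ₂ · sin²(Δλ/2) = 0.004973.
c = 2·atan2(√a, √(1−a)) = 0.14115 rad → d = 6371·c ≈ 899.28 km ≈ 485.57 nmi.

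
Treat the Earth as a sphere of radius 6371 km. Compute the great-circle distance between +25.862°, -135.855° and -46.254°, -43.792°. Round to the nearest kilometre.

12201 km

Δλ = -43.792 − -135.855 = 92.063°.
Δφ = -46.254 − 25.862 = -72.116°.
a = sin²(Δφ/2) + cos φ₁ · cos φ₂ · sin²(Δλ/2) = 0.668759.
c = 2·atan2(√a, √(1−a)) = 1.91508 rad → d = 6371·c ≈ 12200.95 km.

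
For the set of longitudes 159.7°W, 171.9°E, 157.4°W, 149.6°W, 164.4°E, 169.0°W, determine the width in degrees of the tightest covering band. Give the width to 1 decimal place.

46.0°

Sort the longitudes: -169.0°, -159.7°, -157.4°, -149.6°, +164.4°, +171.9°.
Eastward gaps between consecutive values (wrapping around): 9.3°, 2.3°, 7.8°, 314.0°, 7.5°, 19.1°.
Largest gap = 314.0° ⇒ minimal covering band is its complement: 360° − 314.0° = 46.0°.
Band runs from +164.4° eastward to -149.6°, crossing the antimeridian.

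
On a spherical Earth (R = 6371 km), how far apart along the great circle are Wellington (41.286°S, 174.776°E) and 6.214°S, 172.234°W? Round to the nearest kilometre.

4107 km

Δλ = -172.234 − 174.776 = -347.010°; wrapped into (−180°, 180°]: 12.990°.
Δφ = -6.214 − -41.286 = 35.072°.
a = sin²(Δφ/2) + cos φ₁ · cos φ₂ · sin²(Δλ/2) = 0.100343.
c = 2·atan2(√a, √(1−a)) = 0.64464 rad → d = 6371·c ≈ 4107.02 km.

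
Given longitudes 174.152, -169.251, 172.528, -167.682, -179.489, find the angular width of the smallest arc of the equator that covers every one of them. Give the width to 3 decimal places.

Sort the longitudes: -179.489°, -169.251°, -167.682°, +172.528°, +174.152°.
Eastward gaps between consecutive values (wrapping around): 10.238°, 1.569°, 340.210°, 1.624°, 6.359°.
Largest gap = 340.210° ⇒ minimal covering band is its complement: 360° − 340.210° = 19.790°.
Band runs from +172.528° eastward to -167.682°, crossing the antimeridian.

19.790°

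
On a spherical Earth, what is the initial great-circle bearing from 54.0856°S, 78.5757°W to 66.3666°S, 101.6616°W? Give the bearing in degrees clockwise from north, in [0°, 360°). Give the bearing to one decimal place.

Δλ = -101.6616 − -78.5757 = -23.0859°.
θ = atan2( sin Δλ · cos φ₂ , cos φ₁ · sin φ₂ − sin φ₁ · cos φ₂ · cos Δλ )
  = atan2(-0.15719, -0.23871) = -146.635° → normalised to [0°, 360°): 213.365°.

213.4°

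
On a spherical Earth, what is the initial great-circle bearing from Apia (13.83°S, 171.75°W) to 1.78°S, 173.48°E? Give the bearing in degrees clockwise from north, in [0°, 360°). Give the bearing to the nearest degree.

308°

Δλ = 173.48 − -171.75 = 345.23°; wrapped into (−180°, 180°]: -14.77°.
θ = atan2( sin Δλ · cos φ₂ , cos φ₁ · sin φ₂ − sin φ₁ · cos φ₂ · cos Δλ )
  = atan2(-0.25482, 0.20087) = -51.751° → normalised to [0°, 360°): 308.249°.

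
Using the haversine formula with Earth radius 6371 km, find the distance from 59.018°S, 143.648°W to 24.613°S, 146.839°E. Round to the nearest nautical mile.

3519 nmi

Δλ = 146.839 − -143.648 = 290.487°; wrapped into (−180°, 180°]: -69.513°.
Δφ = -24.613 − -59.018 = 34.405°.
a = sin²(Δφ/2) + cos φ₁ · cos φ₂ · sin²(Δλ/2) = 0.239568.
c = 2·atan2(√a, √(1−a)) = 1.02293 rad → d = 6371·c ≈ 6517.12 km ≈ 3518.96 nmi.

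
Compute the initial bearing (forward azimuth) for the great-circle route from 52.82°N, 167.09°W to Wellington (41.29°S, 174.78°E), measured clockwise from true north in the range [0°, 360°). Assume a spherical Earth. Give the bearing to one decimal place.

193.6°

Δλ = 174.78 − -167.09 = 341.87°; wrapped into (−180°, 180°]: -18.13°.
θ = atan2( sin Δλ · cos φ₂ , cos φ₁ · sin φ₂ − sin φ₁ · cos φ₂ · cos Δλ )
  = atan2(-0.23381, -0.96771) = -166.417° → normalised to [0°, 360°): 193.583°.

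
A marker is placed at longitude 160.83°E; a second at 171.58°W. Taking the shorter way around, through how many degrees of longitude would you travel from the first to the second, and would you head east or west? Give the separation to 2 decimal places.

Raw difference: -171.58 − 160.83 = -332.41°.
Normalise into (−180°, 180°]: -332.41° + 360° = 27.59°.
Positive ⇒ the second point lies to the east; separation 27.59°.

27.59° east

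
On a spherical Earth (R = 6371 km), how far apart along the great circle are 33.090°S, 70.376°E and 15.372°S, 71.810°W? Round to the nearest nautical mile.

7179 nmi

Δλ = -71.810 − 70.376 = -142.186°.
Δφ = -15.372 − -33.090 = 17.718°.
a = sin²(Δφ/2) + cos φ₁ · cos φ₂ · sin²(Δλ/2) = 0.746737.
c = 2·atan2(√a, √(1−a)) = 2.08688 rad → d = 6371·c ≈ 13295.49 km ≈ 7178.99 nmi.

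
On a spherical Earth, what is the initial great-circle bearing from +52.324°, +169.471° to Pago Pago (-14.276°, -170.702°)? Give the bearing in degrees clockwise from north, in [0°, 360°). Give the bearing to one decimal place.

159.4°

Δλ = -170.702 − 169.471 = -340.173°; wrapped into (−180°, 180°]: 19.827°.
θ = atan2( sin Δλ · cos φ₂ , cos φ₁ · sin φ₂ − sin φ₁ · cos φ₂ · cos Δλ )
  = atan2(0.32871, -0.87229) = 159.352° → normalised to [0°, 360°): 159.352°.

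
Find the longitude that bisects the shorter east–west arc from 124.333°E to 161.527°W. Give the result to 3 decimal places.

161.403°E

Signed shortest Δλ from +124.333° to -161.527° is +74.140°.
Midpoint longitude = +124.333° + (+74.140°)/2 = +124.333° + 37.070° = +161.403°.
(The naïve average (+124.333 + -161.527)/2 = -18.597° is on the wrong side of the globe.)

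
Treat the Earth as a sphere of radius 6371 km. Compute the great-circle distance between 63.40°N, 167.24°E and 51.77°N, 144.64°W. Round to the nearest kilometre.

3053 km

Δλ = -144.64 − 167.24 = -311.88°; wrapped into (−180°, 180°]: 48.12°.
Δφ = 51.77 − 63.40 = -11.63°.
a = sin²(Δφ/2) + cos φ₁ · cos φ₂ · sin²(Δλ/2) = 0.056320.
c = 2·atan2(√a, √(1−a)) = 0.47921 rad → d = 6371·c ≈ 3053.04 km.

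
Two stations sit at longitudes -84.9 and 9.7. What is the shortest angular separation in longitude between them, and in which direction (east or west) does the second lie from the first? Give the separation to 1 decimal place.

94.6° east

Raw difference: 9.7 − -84.9 = 94.6°.
Normalise into (−180°, 180°]: 94.6° stays 94.6°.
Positive ⇒ the second point lies to the east; separation 94.6°.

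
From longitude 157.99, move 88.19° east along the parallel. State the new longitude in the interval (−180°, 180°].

Start at +157.99°; shift +88.19° → +246.18°.
+246.18° lies outside (−180°, 180°]; subtract 360° → -113.82°.

-113.82°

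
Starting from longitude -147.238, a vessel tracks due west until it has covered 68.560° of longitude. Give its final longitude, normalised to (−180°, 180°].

+144.202°

Start at -147.238°; shift −68.560° → -215.798°.
-215.798° lies outside (−180°, 180°]; add 360° → +144.202°.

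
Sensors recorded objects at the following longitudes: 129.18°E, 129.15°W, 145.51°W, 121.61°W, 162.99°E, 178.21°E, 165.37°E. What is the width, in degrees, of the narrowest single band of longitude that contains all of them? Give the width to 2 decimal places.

Sort the longitudes: -145.51°, -129.15°, -121.61°, +129.18°, +162.99°, +165.37°, +178.21°.
Eastward gaps between consecutive values (wrapping around): 16.36°, 7.54°, 250.79°, 33.81°, 2.38°, 12.84°, 36.28°.
Largest gap = 250.79° ⇒ minimal covering band is its complement: 360° − 250.79° = 109.21°.
Band runs from +129.18° eastward to -121.61°, crossing the antimeridian.

109.21°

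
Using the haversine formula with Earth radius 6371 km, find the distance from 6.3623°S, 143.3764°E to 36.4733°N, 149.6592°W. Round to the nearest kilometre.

8418 km

Δλ = -149.6592 − 143.3764 = -293.0356°; wrapped into (−180°, 180°]: 66.9644°.
Δφ = 36.4733 − -6.3623 = 42.8356°.
a = sin²(Δφ/2) + cos φ₁ · cos φ₂ · sin²(Δλ/2) = 0.376576.
c = 2·atan2(√a, √(1−a)) = 1.32137 rad → d = 6371·c ≈ 8418.45 km.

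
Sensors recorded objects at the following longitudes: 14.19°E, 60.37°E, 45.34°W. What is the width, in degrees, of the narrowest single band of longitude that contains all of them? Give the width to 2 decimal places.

Sort the longitudes: -45.34°, +14.19°, +60.37°.
Eastward gaps between consecutive values (wrapping around): 59.53°, 46.18°, 254.29°.
Largest gap = 254.29° ⇒ minimal covering band is its complement: 360° − 254.29° = 105.71°.
Band runs from -45.34° eastward to +60.37°.

105.71°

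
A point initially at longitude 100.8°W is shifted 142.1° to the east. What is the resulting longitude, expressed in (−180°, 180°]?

41.3°E

Start at -100.8°; shift +142.1° → +41.3°.
+41.3° already lies in (−180°, 180°].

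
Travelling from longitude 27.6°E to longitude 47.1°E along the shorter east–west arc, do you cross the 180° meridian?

No

Signed shortest Δλ = ((47.1 − 27.6 + 180) mod 360) − 180 = 19.5°.
Going east by 19.5° from +27.6° reaches +47.1° without touching 180°.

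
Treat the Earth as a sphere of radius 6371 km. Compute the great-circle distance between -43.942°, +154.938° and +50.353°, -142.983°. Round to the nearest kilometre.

12077 km

Δλ = -142.983 − 154.938 = -297.921°; wrapped into (−180°, 180°]: 62.079°.
Δφ = 50.353 − -43.942 = 94.295°.
a = sin²(Δφ/2) + cos φ₁ · cos φ₂ · sin²(Δλ/2) = 0.659595.
c = 2·atan2(√a, √(1−a)) = 1.89567 rad → d = 6371·c ≈ 12077.32 km.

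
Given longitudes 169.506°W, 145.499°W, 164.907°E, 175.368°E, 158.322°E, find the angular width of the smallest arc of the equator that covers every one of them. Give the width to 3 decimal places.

56.179°

Sort the longitudes: -169.506°, -145.499°, +158.322°, +164.907°, +175.368°.
Eastward gaps between consecutive values (wrapping around): 24.007°, 303.821°, 6.585°, 10.461°, 15.126°.
Largest gap = 303.821° ⇒ minimal covering band is its complement: 360° − 303.821° = 56.179°.
Band runs from +158.322° eastward to -145.499°, crossing the antimeridian.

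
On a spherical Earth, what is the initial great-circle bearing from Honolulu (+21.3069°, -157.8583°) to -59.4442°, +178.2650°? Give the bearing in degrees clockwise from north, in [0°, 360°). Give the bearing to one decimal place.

192.0°

Δλ = 178.2650 − -157.8583 = 336.1233°; wrapped into (−180°, 180°]: -23.8767°.
θ = atan2( sin Δλ · cos φ₂ , cos φ₁ · sin φ₂ − sin φ₁ · cos φ₂ · cos Δλ )
  = atan2(-0.20578, -0.97119) = -168.037° → normalised to [0°, 360°): 191.963°.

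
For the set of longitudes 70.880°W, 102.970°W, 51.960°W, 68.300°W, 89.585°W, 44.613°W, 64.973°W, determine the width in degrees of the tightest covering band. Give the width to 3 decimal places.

58.357°

Sort the longitudes: -102.970°, -89.585°, -70.880°, -68.300°, -64.973°, -51.960°, -44.613°.
Eastward gaps between consecutive values (wrapping around): 13.385°, 18.705°, 2.580°, 3.327°, 13.013°, 7.347°, 301.643°.
Largest gap = 301.643° ⇒ minimal covering band is its complement: 360° − 301.643° = 58.357°.
Band runs from -102.970° eastward to -44.613°.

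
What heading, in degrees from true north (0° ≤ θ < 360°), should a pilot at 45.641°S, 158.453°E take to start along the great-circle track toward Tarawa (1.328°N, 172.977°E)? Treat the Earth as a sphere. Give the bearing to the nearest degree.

Δλ = 172.977 − 158.453 = 14.524°.
θ = atan2( sin Δλ · cos φ₂ , cos φ₁ · sin φ₂ − sin φ₁ · cos φ₂ · cos Δλ )
  = atan2(0.25072, 0.70814) = 19.497° → normalised to [0°, 360°): 19.497°.

19°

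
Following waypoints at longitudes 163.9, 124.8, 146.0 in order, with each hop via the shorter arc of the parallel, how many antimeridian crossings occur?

0

Leg 1: +163.9° → +124.8°, shortest Δλ = -39.1° (west) — does not cross 180°.
Leg 2: +124.8° → +146.0°, shortest Δλ = 21.2° (east) — does not cross 180°.
Total crossings: 0.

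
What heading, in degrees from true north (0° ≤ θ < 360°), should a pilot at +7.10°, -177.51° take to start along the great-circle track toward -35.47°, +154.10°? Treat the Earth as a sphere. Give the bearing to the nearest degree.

210°

Δλ = 154.10 − -177.51 = 331.61°; wrapped into (−180°, 180°]: -28.39°.
θ = atan2( sin Δλ · cos φ₂ , cos φ₁ · sin φ₂ − sin φ₁ · cos φ₂ · cos Δλ )
  = atan2(-0.38723, -0.66438) = -149.764° → normalised to [0°, 360°): 210.236°.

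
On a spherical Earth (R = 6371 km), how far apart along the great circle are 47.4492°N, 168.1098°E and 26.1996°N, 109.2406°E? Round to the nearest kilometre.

Δλ = 109.2406 − 168.1098 = -58.8692°.
Δφ = 26.1996 − 47.4492 = -21.2496°.
a = sin²(Δφ/2) + cos φ₁ · cos φ₂ · sin²(Δλ/2) = 0.180531.
c = 2·atan2(√a, √(1−a)) = 0.87768 rad → d = 6371·c ≈ 5591.70 km.

5592 km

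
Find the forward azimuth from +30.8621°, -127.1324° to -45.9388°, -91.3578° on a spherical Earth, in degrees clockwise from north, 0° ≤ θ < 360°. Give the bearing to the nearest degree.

Δλ = -91.3578 − -127.1324 = 35.7746°.
θ = atan2( sin Δλ · cos φ₂ , cos φ₁ · sin φ₂ − sin φ₁ · cos φ₂ · cos Δλ )
  = atan2(0.40654, -0.90627) = 155.840° → normalised to [0°, 360°): 155.840°.

156°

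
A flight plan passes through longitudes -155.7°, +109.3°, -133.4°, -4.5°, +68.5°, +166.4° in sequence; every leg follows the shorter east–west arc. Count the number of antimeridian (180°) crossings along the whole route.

2

Leg 1: -155.7° → +109.3°, shortest Δλ = -95.0° (west) — crosses 180°.
Leg 2: +109.3° → -133.4°, shortest Δλ = 117.3° (east) — crosses 180°.
Leg 3: -133.4° → -4.5°, shortest Δλ = 128.9° (east) — does not cross 180°.
Leg 4: -4.5° → +68.5°, shortest Δλ = 73.0° (east) — does not cross 180°.
Leg 5: +68.5° → +166.4°, shortest Δλ = 97.9° (east) — does not cross 180°.
Total crossings: 2.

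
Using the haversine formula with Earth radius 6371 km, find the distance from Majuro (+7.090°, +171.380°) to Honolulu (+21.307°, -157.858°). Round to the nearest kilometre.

Δλ = -157.858 − 171.380 = -329.238°; wrapped into (−180°, 180°]: 30.762°.
Δφ = 21.307 − 7.090 = 14.217°.
a = sin²(Δφ/2) + cos φ₁ · cos φ₂ · sin²(Δλ/2) = 0.080354.
c = 2·atan2(√a, √(1−a)) = 0.57482 rad → d = 6371·c ≈ 3662.16 km.

3662 km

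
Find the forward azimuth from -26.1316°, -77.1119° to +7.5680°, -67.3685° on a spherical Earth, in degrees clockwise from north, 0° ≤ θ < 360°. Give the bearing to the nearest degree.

17°

Δλ = -67.3685 − -77.1119 = 9.7434°.
θ = atan2( sin Δλ · cos φ₂ , cos φ₁ · sin φ₂ − sin φ₁ · cos φ₂ · cos Δλ )
  = atan2(0.16776, 0.54854) = 17.005° → normalised to [0°, 360°): 17.005°.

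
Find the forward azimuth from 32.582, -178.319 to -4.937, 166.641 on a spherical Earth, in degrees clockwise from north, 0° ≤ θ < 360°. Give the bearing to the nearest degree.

204°

Δλ = 166.641 − -178.319 = 344.960°; wrapped into (−180°, 180°]: -15.040°.
θ = atan2( sin Δλ · cos φ₂ , cos φ₁ · sin φ₂ − sin φ₁ · cos φ₂ · cos Δλ )
  = atan2(-0.25853, -0.59065) = -156.361° → normalised to [0°, 360°): 203.639°.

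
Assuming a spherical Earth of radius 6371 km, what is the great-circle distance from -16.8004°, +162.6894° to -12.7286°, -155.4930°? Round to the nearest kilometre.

Δλ = -155.4930 − 162.6894 = -318.1824°; wrapped into (−180°, 180°]: 41.8176°.
Δφ = -12.7286 − -16.8004 = 4.0718°.
a = sin²(Δφ/2) + cos φ₁ · cos φ₂ · sin²(Δλ/2) = 0.120194.
c = 2·atan2(√a, √(1−a)) = 0.70808 rad → d = 6371·c ≈ 4511.17 km.

4511 km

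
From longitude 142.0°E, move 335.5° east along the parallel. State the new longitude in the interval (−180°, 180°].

117.5°E

Start at +142.0°; shift +335.5° → +477.5°.
+477.5° lies outside (−180°, 180°]; subtract 360° → +117.5°.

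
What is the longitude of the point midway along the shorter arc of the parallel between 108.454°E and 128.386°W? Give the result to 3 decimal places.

Signed shortest Δλ from +108.454° to -128.386° is +123.160°.
Midpoint longitude = +108.454° + (+123.160°)/2 = +108.454° + 61.580° = +170.034°.
(The naïve average (+108.454 + -128.386)/2 = -9.966° is on the wrong side of the globe.)

170.034°E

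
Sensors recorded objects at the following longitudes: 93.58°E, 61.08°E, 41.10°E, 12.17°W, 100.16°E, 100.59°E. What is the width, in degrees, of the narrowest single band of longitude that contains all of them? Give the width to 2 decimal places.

112.76°

Sort the longitudes: -12.17°, +41.10°, +61.08°, +93.58°, +100.16°, +100.59°.
Eastward gaps between consecutive values (wrapping around): 53.27°, 19.98°, 32.50°, 6.58°, 0.43°, 247.24°.
Largest gap = 247.24° ⇒ minimal covering band is its complement: 360° − 247.24° = 112.76°.
Band runs from -12.17° eastward to +100.59°.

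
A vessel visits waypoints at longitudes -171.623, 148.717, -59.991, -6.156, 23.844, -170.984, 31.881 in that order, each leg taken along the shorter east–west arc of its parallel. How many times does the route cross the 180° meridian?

Leg 1: -171.623° → +148.717°, shortest Δλ = -39.66° (west) — crosses 180°.
Leg 2: +148.717° → -59.991°, shortest Δλ = 151.292° (east) — crosses 180°.
Leg 3: -59.991° → -6.156°, shortest Δλ = 53.835° (east) — does not cross 180°.
Leg 4: -6.156° → +23.844°, shortest Δλ = 30.0° (east) — does not cross 180°.
Leg 5: +23.844° → -170.984°, shortest Δλ = 165.172° (east) — crosses 180°.
Leg 6: -170.984° → +31.881°, shortest Δλ = -157.135° (west) — crosses 180°.
Total crossings: 4.

4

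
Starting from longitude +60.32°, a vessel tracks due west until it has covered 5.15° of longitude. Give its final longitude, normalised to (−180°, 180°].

Start at +60.32°; shift −5.15° → +55.17°.
+55.17° already lies in (−180°, 180°].

+55.17°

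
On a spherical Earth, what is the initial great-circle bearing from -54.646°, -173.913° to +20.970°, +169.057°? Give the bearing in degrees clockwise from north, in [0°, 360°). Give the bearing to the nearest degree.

344°

Δλ = 169.057 − -173.913 = 342.970°; wrapped into (−180°, 180°]: -17.030°.
θ = atan2( sin Δλ · cos φ₂ , cos φ₁ · sin φ₂ − sin φ₁ · cos φ₂ · cos Δλ )
  = atan2(-0.27347, 0.93526) = -16.299° → normalised to [0°, 360°): 343.701°.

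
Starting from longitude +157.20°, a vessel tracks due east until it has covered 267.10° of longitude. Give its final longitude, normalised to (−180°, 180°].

+64.30°

Start at +157.20°; shift +267.10° → +424.30°.
+424.30° lies outside (−180°, 180°]; subtract 360° → +64.30°.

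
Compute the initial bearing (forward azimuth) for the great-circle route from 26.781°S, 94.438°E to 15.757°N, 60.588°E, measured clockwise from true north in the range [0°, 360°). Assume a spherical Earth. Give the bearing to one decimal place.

Δλ = 60.588 − 94.438 = -33.850°.
θ = atan2( sin Δλ · cos φ₂ , cos φ₁ · sin φ₂ − sin φ₁ · cos φ₂ · cos Δλ )
  = atan2(-0.53609, 0.60257) = -41.658° → normalised to [0°, 360°): 318.342°.

318.3°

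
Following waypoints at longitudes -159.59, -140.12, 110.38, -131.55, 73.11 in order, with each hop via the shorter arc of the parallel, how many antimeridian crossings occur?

3

Leg 1: -159.59° → -140.12°, shortest Δλ = 19.47° (east) — does not cross 180°.
Leg 2: -140.12° → +110.38°, shortest Δλ = -109.5° (west) — crosses 180°.
Leg 3: +110.38° → -131.55°, shortest Δλ = 118.07° (east) — crosses 180°.
Leg 4: -131.55° → +73.11°, shortest Δλ = -155.34° (west) — crosses 180°.
Total crossings: 3.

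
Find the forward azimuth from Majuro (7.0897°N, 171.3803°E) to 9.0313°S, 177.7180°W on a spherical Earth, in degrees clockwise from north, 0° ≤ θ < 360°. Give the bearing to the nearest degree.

146°

Δλ = -177.7180 − 171.3803 = -349.0983°; wrapped into (−180°, 180°]: 10.9017°.
θ = atan2( sin Δλ · cos φ₂ , cos φ₁ · sin φ₂ − sin φ₁ · cos φ₂ · cos Δλ )
  = atan2(0.18678, -0.27547) = 145.861° → normalised to [0°, 360°): 145.861°.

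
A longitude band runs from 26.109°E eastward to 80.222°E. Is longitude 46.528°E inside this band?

Yes

Band width going east from +26.109° to +80.222°: ((80.222 − 26.109) mod 360) = 54.113°.
Offset of +46.528° east of the west edge: ((46.528 − 26.109) mod 360) = 20.419°.
20.419° ≤ 54.113° ⇒ inside.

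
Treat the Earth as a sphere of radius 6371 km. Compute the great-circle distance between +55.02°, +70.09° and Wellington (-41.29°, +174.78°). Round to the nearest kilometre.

Δλ = 174.78 − 70.09 = 104.69°.
Δφ = -41.29 − 55.02 = -96.31°.
a = sin²(Δφ/2) + cos φ₁ · cos φ₂ · sin²(Δλ/2) = 0.824951.
c = 2·atan2(√a, √(1−a)) = 2.27825 rad → d = 6371·c ≈ 14514.74 km.

14515 km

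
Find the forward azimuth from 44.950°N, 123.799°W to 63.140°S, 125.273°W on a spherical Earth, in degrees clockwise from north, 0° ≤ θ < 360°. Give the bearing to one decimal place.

Δλ = -125.273 − -123.799 = -1.474°.
θ = atan2( sin Δλ · cos φ₂ , cos φ₁ · sin φ₂ − sin φ₁ · cos φ₂ · cos Δλ )
  = atan2(-0.01162, -0.95046) = -179.299° → normalised to [0°, 360°): 180.701°.

180.7°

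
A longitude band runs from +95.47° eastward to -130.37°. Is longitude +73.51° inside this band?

Band width going east from +95.47° to -130.37°: ((-130.37 − 95.47) mod 360) = 134.16°.
Offset of +73.51° east of the west edge: ((73.51 − 95.47) mod 360) = 338.04°.
338.04° > 134.16° ⇒ outside.

No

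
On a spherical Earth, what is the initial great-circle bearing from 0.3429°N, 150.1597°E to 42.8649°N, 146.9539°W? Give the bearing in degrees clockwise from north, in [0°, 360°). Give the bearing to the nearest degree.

44°

Δλ = -146.9539 − 150.1597 = -297.1136°; wrapped into (−180°, 180°]: 62.8864°.
θ = atan2( sin Δλ · cos φ₂ , cos φ₁ · sin φ₂ − sin φ₁ · cos φ₂ · cos Δλ )
  = atan2(0.65241, 0.67826) = 43.887° → normalised to [0°, 360°): 43.887°.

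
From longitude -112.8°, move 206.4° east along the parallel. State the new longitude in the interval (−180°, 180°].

+93.6°

Start at -112.8°; shift +206.4° → +93.6°.
+93.6° already lies in (−180°, 180°].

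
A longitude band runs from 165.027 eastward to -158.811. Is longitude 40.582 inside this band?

Band width going east from +165.027° to -158.811°: ((-158.811 − 165.027) mod 360) = 36.162°.
Offset of +40.582° east of the west edge: ((40.582 − 165.027) mod 360) = 235.555°.
235.555° > 36.162° ⇒ outside.

No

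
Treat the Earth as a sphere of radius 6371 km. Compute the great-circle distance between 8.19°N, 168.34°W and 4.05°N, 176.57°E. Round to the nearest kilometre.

Δλ = 176.57 − -168.34 = 344.91°; wrapped into (−180°, 180°]: -15.09°.
Δφ = 4.05 − 8.19 = -4.14°.
a = sin²(Δφ/2) + cos φ₁ · cos φ₂ · sin²(Δλ/2) = 0.018327.
c = 2·atan2(√a, √(1−a)) = 0.27159 rad → d = 6371·c ≈ 1730.30 km.

1730 km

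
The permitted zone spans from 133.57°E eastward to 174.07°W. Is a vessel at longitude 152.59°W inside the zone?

No

Band width going east from +133.57° to -174.07°: ((-174.07 − 133.57) mod 360) = 52.36°.
Offset of -152.59° east of the west edge: ((-152.59 − 133.57) mod 360) = 73.84°.
73.84° > 52.36° ⇒ outside.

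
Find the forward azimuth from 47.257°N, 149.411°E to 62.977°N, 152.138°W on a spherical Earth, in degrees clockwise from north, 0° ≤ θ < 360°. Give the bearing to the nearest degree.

42°

Δλ = -152.138 − 149.411 = -301.549°; wrapped into (−180°, 180°]: 58.451°.
θ = atan2( sin Δλ · cos φ₂ , cos φ₁ · sin φ₂ − sin φ₁ · cos φ₂ · cos Δλ )
  = atan2(0.38719, 0.43002) = 42.000° → normalised to [0°, 360°): 42.000°.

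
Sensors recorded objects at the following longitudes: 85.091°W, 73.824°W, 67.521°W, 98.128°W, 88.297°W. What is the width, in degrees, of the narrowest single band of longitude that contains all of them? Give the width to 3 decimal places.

Sort the longitudes: -98.128°, -88.297°, -85.091°, -73.824°, -67.521°.
Eastward gaps between consecutive values (wrapping around): 9.831°, 3.206°, 11.267°, 6.303°, 329.393°.
Largest gap = 329.393° ⇒ minimal covering band is its complement: 360° − 329.393° = 30.607°.
Band runs from -98.128° eastward to -67.521°.

30.607°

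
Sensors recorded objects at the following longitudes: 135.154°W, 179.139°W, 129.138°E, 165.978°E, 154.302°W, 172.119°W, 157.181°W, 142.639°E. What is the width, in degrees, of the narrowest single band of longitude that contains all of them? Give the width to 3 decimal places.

Sort the longitudes: -179.139°, -172.119°, -157.181°, -154.302°, -135.154°, +129.138°, +142.639°, +165.978°.
Eastward gaps between consecutive values (wrapping around): 7.020°, 14.938°, 2.879°, 19.148°, 264.292°, 13.501°, 23.339°, 14.883°.
Largest gap = 264.292° ⇒ minimal covering band is its complement: 360° − 264.292° = 95.708°.
Band runs from +129.138° eastward to -135.154°, crossing the antimeridian.

95.708°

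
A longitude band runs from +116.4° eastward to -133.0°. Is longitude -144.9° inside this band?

Yes

Band width going east from +116.4° to -133.0°: ((-133.0 − 116.4) mod 360) = 110.6°.
Offset of -144.9° east of the west edge: ((-144.9 − 116.4) mod 360) = 98.7°.
98.7° ≤ 110.6° ⇒ inside.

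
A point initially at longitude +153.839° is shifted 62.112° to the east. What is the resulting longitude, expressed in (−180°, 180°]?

Start at +153.839°; shift +62.112° → +215.951°.
+215.951° lies outside (−180°, 180°]; subtract 360° → -144.049°.

-144.049°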